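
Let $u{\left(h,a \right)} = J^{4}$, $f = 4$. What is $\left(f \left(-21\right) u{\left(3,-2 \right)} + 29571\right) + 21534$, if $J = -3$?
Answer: $44301$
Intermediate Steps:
$u{\left(h,a \right)} = 81$ ($u{\left(h,a \right)} = \left(-3\right)^{4} = 81$)
$\left(f \left(-21\right) u{\left(3,-2 \right)} + 29571\right) + 21534 = \left(4 \left(-21\right) 81 + 29571\right) + 21534 = \left(\left(-84\right) 81 + 29571\right) + 21534 = \left(-6804 + 29571\right) + 21534 = 22767 + 21534 = 44301$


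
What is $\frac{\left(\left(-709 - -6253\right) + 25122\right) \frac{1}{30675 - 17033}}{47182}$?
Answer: $\frac{807}{16938338} \approx 4.7643 \cdot 10^{-5}$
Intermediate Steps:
$\frac{\left(\left(-709 - -6253\right) + 25122\right) \frac{1}{30675 - 17033}}{47182} = \frac{\left(-709 + 6253\right) + 25122}{13642} \cdot \frac{1}{47182} = \left(5544 + 25122\right) \frac{1}{13642} \cdot \frac{1}{47182} = 30666 \cdot \frac{1}{13642} \cdot \frac{1}{47182} = \frac{807}{359} \cdot \frac{1}{47182} = \frac{807}{16938338}$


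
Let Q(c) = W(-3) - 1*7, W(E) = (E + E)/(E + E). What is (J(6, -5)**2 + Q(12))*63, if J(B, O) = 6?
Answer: 1890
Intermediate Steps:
W(E) = 1 (W(E) = (2*E)/((2*E)) = (2*E)*(1/(2*E)) = 1)
Q(c) = -6 (Q(c) = 1 - 1*7 = 1 - 7 = -6)
(J(6, -5)**2 + Q(12))*63 = (6**2 - 6)*63 = (36 - 6)*63 = 30*63 = 1890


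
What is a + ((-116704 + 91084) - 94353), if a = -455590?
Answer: -575563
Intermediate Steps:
a + ((-116704 + 91084) - 94353) = -455590 + ((-116704 + 91084) - 94353) = -455590 + (-25620 - 94353) = -455590 - 119973 = -575563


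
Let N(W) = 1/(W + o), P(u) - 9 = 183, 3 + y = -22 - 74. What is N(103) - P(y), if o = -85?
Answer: -3455/18 ≈ -191.94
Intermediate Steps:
y = -99 (y = -3 + (-22 - 74) = -3 - 96 = -99)
P(u) = 192 (P(u) = 9 + 183 = 192)
N(W) = 1/(-85 + W) (N(W) = 1/(W - 85) = 1/(-85 + W))
N(103) - P(y) = 1/(-85 + 103) - 1*192 = 1/18 - 192 = -3455/18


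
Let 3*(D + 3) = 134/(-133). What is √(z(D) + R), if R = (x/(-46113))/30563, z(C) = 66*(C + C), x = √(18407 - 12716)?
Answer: √(-42856222531982990742612 - 69058229331*√5691)/9865461333 ≈ 20.984*I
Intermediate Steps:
x = √5691 ≈ 75.439
D = -1331/399 (D = -3 + (134/(-133))/3 = -3 + (134*(-1/133))/3 = -3 + (⅓)*(-134/133) = -3 - 134/399 = -1331/399 ≈ -3.3358)
z(C) = 132*C (z(C) = 66*(2*C) = 132*C)
R = -√5691/1409351619 (R = (√5691/(-46113))/30563 = (√5691*(-1/46113))*(1/30563) = -√5691/46113*(1/30563) = -√5691/1409351619 ≈ -5.3527e-8)
√(z(D) + R) = √(132*(-1331/399) - √5691/1409351619) = √(-58564/133 - √5691/1409351619)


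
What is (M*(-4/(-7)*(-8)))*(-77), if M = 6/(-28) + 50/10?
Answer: 11792/7 ≈ 1684.6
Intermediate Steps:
M = 67/14 (M = 6*(-1/28) + 50*(⅒) = -3/14 + 5 = 67/14 ≈ 4.7857)
(M*(-4/(-7)*(-8)))*(-77) = (67*(-4/(-7)*(-8))/14)*(-77) = (67*(-4*(-⅐)*(-8))/14)*(-77) = (67*((4/7)*(-8))/14)*(-77) = ((67/14)*(-32/7))*(-77) = -1072/49*(-77) = 11792/7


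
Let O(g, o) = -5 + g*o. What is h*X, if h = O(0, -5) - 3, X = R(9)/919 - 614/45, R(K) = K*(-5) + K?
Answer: 4527088/41355 ≈ 109.47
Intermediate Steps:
R(K) = -4*K (R(K) = -5*K + K = -4*K)
X = -565886/41355 (X = -4*9/919 - 614/45 = -36*1/919 - 614*1/45 = -36/919 - 614/45 = -565886/41355 ≈ -13.684)
h = -8 (h = (-5 + 0*(-5)) - 3 = (-5 + 0) - 3 = -5 - 3 = -8)
h*X = -8*(-565886/41355) = 4527088/41355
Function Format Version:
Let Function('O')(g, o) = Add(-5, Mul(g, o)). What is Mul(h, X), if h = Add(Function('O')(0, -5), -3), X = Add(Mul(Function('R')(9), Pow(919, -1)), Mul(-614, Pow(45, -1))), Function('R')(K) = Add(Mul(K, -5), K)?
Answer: Rational(4527088, 41355) ≈ 109.47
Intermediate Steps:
Function('R')(K) = Mul(-4, K) (Function('R')(K) = Add(Mul(-5, K), K) = Mul(-4, K))
X = Rational(-565886, 41355) (X = Add(Mul(Mul(-4, 9), Pow(919, -1)), Mul(-614, Pow(45, -1))) = Add(Mul(-36, Rational(1, 919)), Mul(-614, Rational(1, 45))) = Add(Rational(-36, 919), Rational(-614, 45)) = Rational(-565886, 41355) ≈ -13.684)
h = -8 (h = Add(Add(-5, Mul(0, -5)), -3) = Add(Add(-5, 0), -3) = Add(-5, -3) = -8)
Mul(h, X) = Mul(-8, Rational(-565886, 41355)) = Rational(4527088, 41355)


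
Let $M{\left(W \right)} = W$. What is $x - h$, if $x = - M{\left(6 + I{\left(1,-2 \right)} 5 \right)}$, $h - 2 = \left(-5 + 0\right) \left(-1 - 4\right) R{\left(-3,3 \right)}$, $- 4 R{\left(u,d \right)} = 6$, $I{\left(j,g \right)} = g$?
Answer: $\frac{79}{2} \approx 39.5$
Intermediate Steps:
$R{\left(u,d \right)} = - \frac{3}{2}$ ($R{\left(u,d \right)} = \left(- \frac{1}{4}\right) 6 = - \frac{3}{2}$)
$h = - \frac{71}{2}$ ($h = 2 + \left(-5 + 0\right) \left(-1 - 4\right) \left(- \frac{3}{2}\right) = 2 + \left(-5\right) \left(-5\right) \left(- \frac{3}{2}\right) = 2 + 25 \left(- \frac{3}{2}\right) = 2 - \frac{75}{2} = - \frac{71}{2} \approx -35.5$)
$x = 4$ ($x = - (6 - 10) = \left(-1\right) \left(-4\right) = 4$)
$x - h = 4 - - \frac{71}{2} = 4 + \frac{71}{2} = \frac{79}{2}$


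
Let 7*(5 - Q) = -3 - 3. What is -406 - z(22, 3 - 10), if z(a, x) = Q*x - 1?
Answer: -364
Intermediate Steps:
Q = 41/7 (Q = 5 - (-3 - 3)/7 = 5 - ⅐*(-6) = 5 + 6/7 = 41/7 ≈ 5.8571)
z(a, x) = -1 + 41*x/7 (z(a, x) = 41*x/7 - 1 = -1 + 41*x/7)
-406 - z(22, 3 - 10) = -406 - (-1 + 41*(3 - 10)/7) = -406 - (-1 + (41/7)*(-7)) = -406 - (-1 - 41) = -406 - 1*(-42) = -406 + 42 = -364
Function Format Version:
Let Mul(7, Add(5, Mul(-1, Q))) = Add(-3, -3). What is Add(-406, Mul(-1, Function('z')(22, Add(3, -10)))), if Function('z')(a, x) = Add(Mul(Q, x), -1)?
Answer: -364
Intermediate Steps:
Q = Rational(41, 7) (Q = Add(5, Mul(Rational(-1, 7), Add(-3, -3))) = Add(5, Mul(Rational(-1, 7), -6)) = Add(5, Rational(6, 7)) = Rational(41, 7) ≈ 5.8571)
Function('z')(a, x) = Add(-1, Mul(Rational(41, 7), x)) (Function('z')(a, x) = Add(Mul(Rational(41, 7), x), -1) = Add(-1, Mul(Rational(41, 7), x)))
Add(-406, Mul(-1, Function('z')(22, Add(3, -10)))) = Add(-406, Mul(-1, Add(-1, Mul(Rational(41, 7), Add(3, -10))))) = Add(-406, Mul(-1, Add(-1, Mul(Rational(41, 7), -7)))) = Add(-406, Mul(-1, Add(-1, -41))) = Add(-406, Mul(-1, -42)) = Add(-406, 42) = -364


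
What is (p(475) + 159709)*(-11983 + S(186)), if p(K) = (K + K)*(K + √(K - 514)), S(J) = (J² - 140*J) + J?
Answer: -1980118119 - 3078950*I*√39 ≈ -1.9801e+9 - 1.9228e+7*I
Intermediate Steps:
S(J) = J² - 139*J
p(K) = 2*K*(K + √(-514 + K)) (p(K) = (2*K)*(K + √(-514 + K)) = 2*K*(K + √(-514 + K)))
(p(475) + 159709)*(-11983 + S(186)) = (2*475*(475 + √(-514 + 475)) + 159709)*(-11983 + 186*(-139 + 186)) = (2*475*(475 + √(-39)) + 159709)*(-11983 + 186*47) = (2*475*(475 + I*√39) + 159709)*(-11983 + 8742) = ((451250 + 950*I*√39) + 159709)*(-3241) = (610959 + 950*I*√39)*(-3241) = -1980118119 - 3078950*I*√39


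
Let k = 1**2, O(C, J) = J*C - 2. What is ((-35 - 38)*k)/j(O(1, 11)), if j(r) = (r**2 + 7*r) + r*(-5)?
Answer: -73/99 ≈ -0.73737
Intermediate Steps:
O(C, J) = -2 + C*J (O(C, J) = C*J - 2 = -2 + C*J)
k = 1
j(r) = r**2 + 2*r (j(r) = (r**2 + 7*r) - 5*r = r**2 + 2*r)
((-35 - 38)*k)/j(O(1, 11)) = ((-35 - 38)*1)/(((-2 + 1*11)*(2 + (-2 + 1*11)))) = (-73*1)/(((-2 + 11)*(2 + (-2 + 11)))) = -73*1/(9*(2 + 9)) = -73/(9*11) = -73/99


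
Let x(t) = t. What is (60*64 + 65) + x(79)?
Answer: 3984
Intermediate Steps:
(60*64 + 65) + x(79) = (60*64 + 65) + 79 = (3840 + 65) + 79 = 3905 + 79 = 3984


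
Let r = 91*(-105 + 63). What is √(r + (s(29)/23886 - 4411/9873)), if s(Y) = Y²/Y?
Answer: I*√291607648278710590/8734314 ≈ 61.826*I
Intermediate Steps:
s(Y) = Y
r = -3822 (r = 91*(-42) = -3822)
√(r + (s(29)/23886 - 4411/9873)) = √(-3822 + (29/23886 - 4411/9873)) = √(-3822 - 11674981/26202942) = √(-100159319305/26202942) = I*√291607648278710590/8734314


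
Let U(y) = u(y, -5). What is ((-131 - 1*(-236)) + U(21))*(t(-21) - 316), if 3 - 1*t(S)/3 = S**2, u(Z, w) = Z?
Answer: -205380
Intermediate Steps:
t(S) = 9 - 3*S**2
U(y) = y
((-131 - 1*(-236)) + U(21))*(t(-21) - 316) = ((-131 - 1*(-236)) + 21)*((9 - 3*(-21)**2) - 316) = ((-131 + 236) + 21)*((9 - 3*441) - 316) = (105 + 21)*((9 - 1323) - 316) = 126*(-1314 - 316) = 126*(-1630) = -205380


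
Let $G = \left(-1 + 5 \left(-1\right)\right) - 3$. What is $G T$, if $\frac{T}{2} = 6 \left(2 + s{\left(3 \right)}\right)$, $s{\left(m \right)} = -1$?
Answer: $-108$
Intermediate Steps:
$G = -9$ ($G = \left(-1 - 5\right) - 3 = -6 - 3 = -9$)
$T = 12$ ($T = 2 \cdot 6 \left(2 - 1\right) = 2 \cdot 6 \cdot 1 = 2 \cdot 6 = 12$)
$G T = \left(-9\right) 12 = -108$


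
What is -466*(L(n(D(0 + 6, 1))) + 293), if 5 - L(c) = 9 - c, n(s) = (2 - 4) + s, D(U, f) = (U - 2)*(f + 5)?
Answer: -144926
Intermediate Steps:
D(U, f) = (-2 + U)*(5 + f)
n(s) = -2 + s
L(c) = -4 + c (L(c) = 5 - (9 - c) = 5 + (-9 + c) = -4 + c)
-466*(L(n(D(0 + 6, 1))) + 293) = -466*((-4 + (-2 + (-10 - 2*1 + 5*(0 + 6) + (0 + 6)*1))) + 293) = -466*((-4 + (-2 + (-10 - 2 + 5*6 + 6*1))) + 293) = -466*((-4 + (-2 + (-10 - 2 + 30 + 6))) + 293) = -466*((-4 + (-2 + 24)) + 293) = -466*((-4 + 22) + 293) = -466*(18 + 293) = -466*311 = -144926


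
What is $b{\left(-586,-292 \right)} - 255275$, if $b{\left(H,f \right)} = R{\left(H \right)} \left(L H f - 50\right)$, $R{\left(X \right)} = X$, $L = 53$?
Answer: $-5314622471$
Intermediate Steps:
$b{\left(H,f \right)} = H \left(-50 + 53 H f\right)$ ($b{\left(H,f \right)} = H \left(53 H f - 50\right) = H \left(-50 + 53 H f\right)$)
$b{\left(-586,-292 \right)} - 255275 = - 586 \left(-50 + 53 \left(-586\right) \left(-292\right)\right) - 255275 = - 586 \left(-50 + 9068936\right) - 255275 = \left(-586\right) 9068886 - 255275 = -5314367196 - 255275 = -5314622471$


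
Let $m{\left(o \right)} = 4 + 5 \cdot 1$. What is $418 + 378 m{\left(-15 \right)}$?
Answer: $3820$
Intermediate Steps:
$m{\left(o \right)} = 9$ ($m{\left(o \right)} = 4 + 5 = 9$)
$418 + 378 m{\left(-15 \right)} = 418 + 378 \cdot 9 = 418 + 3402 = 3820$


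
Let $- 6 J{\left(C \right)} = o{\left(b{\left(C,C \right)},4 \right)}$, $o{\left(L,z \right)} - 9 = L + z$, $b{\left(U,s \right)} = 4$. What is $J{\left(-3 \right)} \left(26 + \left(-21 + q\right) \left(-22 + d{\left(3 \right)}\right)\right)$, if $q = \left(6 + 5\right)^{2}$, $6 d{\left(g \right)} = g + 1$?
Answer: $\frac{53737}{9} \approx 5970.8$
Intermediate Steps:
$d{\left(g \right)} = \frac{1}{6} + \frac{g}{6}$ ($d{\left(g \right)} = \frac{g + 1}{6} = \frac{1 + g}{6} = \frac{1}{6} + \frac{g}{6}$)
$q = 121$ ($q = 11^{2} = 121$)
$o{\left(L,z \right)} = 9 + L + z$ ($o{\left(L,z \right)} = 9 + \left(L + z\right) = 9 + L + z$)
$J{\left(C \right)} = - \frac{17}{6}$ ($J{\left(C \right)} = - \frac{9 + 4 + 4}{6} = \left(- \frac{1}{6}\right) 17 = - \frac{17}{6}$)
$J{\left(-3 \right)} \left(26 + \left(-21 + q\right) \left(-22 + d{\left(3 \right)}\right)\right) = - \frac{17 \left(26 + \left(-21 + 121\right) \left(-22 + \left(\frac{1}{6} + \frac{1}{6} \cdot 3\right)\right)\right)}{6} = - \frac{17 \left(26 + 100 \left(-22 + \left(\frac{1}{6} + \frac{1}{2}\right)\right)\right)}{6} = - \frac{17 \left(26 + 100 \left(-22 + \frac{2}{3}\right)\right)}{6} = - \frac{17 \left(26 + 100 \left(- \frac{64}{3}\right)\right)}{6} = - \frac{17 \left(26 - \frac{6400}{3}\right)}{6} = \left(- \frac{17}{6}\right) \left(- \frac{6322}{3}\right) = \frac{53737}{9}$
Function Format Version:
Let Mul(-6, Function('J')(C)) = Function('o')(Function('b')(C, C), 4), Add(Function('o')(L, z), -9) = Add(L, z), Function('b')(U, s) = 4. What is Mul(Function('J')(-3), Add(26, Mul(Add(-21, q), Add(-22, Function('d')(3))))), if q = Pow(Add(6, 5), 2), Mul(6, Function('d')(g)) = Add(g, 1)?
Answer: Rational(53737, 9) ≈ 5970.8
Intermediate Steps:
Function('d')(g) = Add(Rational(1, 6), Mul(Rational(1, 6), g)) (Function('d')(g) = Mul(Rational(1, 6), Add(g, 1)) = Mul(Rational(1, 6), Add(1, g)) = Add(Rational(1, 6), Mul(Rational(1, 6), g)))
q = 121 (q = Pow(11, 2) = 121)
Function('o')(L, z) = Add(9, L, z) (Function('o')(L, z) = Add(9, Add(L, z)) = Add(9, L, z))
Function('J')(C) = Rational(-17, 6) (Function('J')(C) = Mul(Rational(-1, 6), Add(9, 4, 4)) = Mul(Rational(-1, 6), 17) = Rational(-17, 6))
Mul(Function('J')(-3), Add(26, Mul(Add(-21, q), Add(-22, Function('d')(3))))) = Mul(Rational(-17, 6), Add(26, Mul(Add(-21, 121), Add(-22, Add(Rational(1, 6), Mul(Rational(1, 6), 3)))))) = Mul(Rational(-17, 6), Add(26, Mul(100, Add(-22, Add(Rational(1, 6), Rational(1, 2)))))) = Mul(Rational(-17, 6), Add(26, Mul(100, Add(-22, Rational(2, 3))))) = Mul(Rational(-17, 6), Add(26, Mul(100, Rational(-64, 3)))) = Mul(Rational(-17, 6), Add(26, Rational(-6400, 3))) = Mul(Rational(-17, 6), Rational(-6322, 3)) = Rational(53737, 9)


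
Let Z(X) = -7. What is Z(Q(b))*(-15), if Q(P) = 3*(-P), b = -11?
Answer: 105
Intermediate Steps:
Q(P) = -3*P
Z(Q(b))*(-15) = -7*(-15) = 105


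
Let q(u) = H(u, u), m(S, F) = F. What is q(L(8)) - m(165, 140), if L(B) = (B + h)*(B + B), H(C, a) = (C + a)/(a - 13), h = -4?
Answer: -7012/51 ≈ -137.49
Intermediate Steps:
H(C, a) = (C + a)/(-13 + a)
L(B) = 2*B*(-4 + B) (L(B) = (B - 4)*(B + B) = (-4 + B)*(2*B) = 2*B*(-4 + B))
q(u) = 2*u/(-13 + u) (q(u) = (u + u)/(-13 + u) = (2*u)/(-13 + u) = 2*u/(-13 + u))
q(L(8)) - m(165, 140) = 2*(2*8*(-4 + 8))/(-13 + 2*8*(-4 + 8)) - 1*140 = 2*(2*8*4)/(-13 + 2*8*4) - 140 = 2*64/(-13 + 64) - 140 = 2*64/51 - 140 = 2*64*(1/51) - 140 = 128/51 - 140 = -7012/51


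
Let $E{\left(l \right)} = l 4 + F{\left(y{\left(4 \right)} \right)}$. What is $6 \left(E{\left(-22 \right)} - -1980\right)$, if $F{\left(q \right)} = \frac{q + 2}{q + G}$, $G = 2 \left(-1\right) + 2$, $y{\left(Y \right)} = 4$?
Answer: $11361$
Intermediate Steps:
$G = 0$ ($G = -2 + 2 = 0$)
$F{\left(q \right)} = \frac{2 + q}{q}$ ($F{\left(q \right)} = \frac{q + 2}{q + 0} = \frac{2 + q}{q}$)
$E{\left(l \right)} = \frac{3}{2} + 4 l$ ($E{\left(l \right)} = l 4 + \frac{2 + 4}{4} = 4 l + \frac{1}{4} \cdot 6 = 4 l + \frac{3}{2} = \frac{3}{2} + 4 l$)
$6 \left(E{\left(-22 \right)} - -1980\right) = 6 \left(\left(\frac{3}{2} + 4 \left(-22\right)\right) - -1980\right) = 6 \left(\left(\frac{3}{2} - 88\right) + 1980\right) = 6 \left(- \frac{173}{2} + 1980\right) = 6 \cdot \frac{3787}{2} = 11361$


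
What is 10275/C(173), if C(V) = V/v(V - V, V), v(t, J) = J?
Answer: 10275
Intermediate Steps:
C(V) = 1 (C(V) = V/V = 1)
10275/C(173) = 10275/1 = 10275*1 = 10275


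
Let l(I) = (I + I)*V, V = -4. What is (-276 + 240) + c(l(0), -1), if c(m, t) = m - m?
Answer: -36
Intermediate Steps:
l(I) = -8*I (l(I) = (I + I)*(-4) = (2*I)*(-4) = -8*I)
c(m, t) = 0
(-276 + 240) + c(l(0), -1) = (-276 + 240) + 0 = -36 + 0 = -36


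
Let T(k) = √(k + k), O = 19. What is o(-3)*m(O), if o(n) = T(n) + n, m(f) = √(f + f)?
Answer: √38*(-3 + I*√6) ≈ -18.493 + 15.1*I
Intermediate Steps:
T(k) = √2*√k (T(k) = √(2*k) = √2*√k)
m(f) = √2*√f (m(f) = √(2*f) = √2*√f)
o(n) = n + √2*√n (o(n) = √2*√n + n = n + √2*√n)
o(-3)*m(O) = (-3 + √2*√(-3))*(√2*√19) = (-3 + √2*(I*√3))*√38 = (-3 + I*√6)*√38 = √38*(-3 + I*√6)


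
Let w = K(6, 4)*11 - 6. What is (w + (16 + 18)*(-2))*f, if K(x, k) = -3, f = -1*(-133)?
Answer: -14231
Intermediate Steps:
f = 133
w = -39 (w = -3*11 - 6 = -33 - 6 = -39)
(w + (16 + 18)*(-2))*f = (-39 + (16 + 18)*(-2))*133 = (-39 + 34*(-2))*133 = (-39 - 68)*133 = -107*133 = -14231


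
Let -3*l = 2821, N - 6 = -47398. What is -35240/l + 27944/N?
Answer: 616431527/16711604 ≈ 36.886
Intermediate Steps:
N = -47392 (N = 6 - 47398 = -47392)
l = -2821/3 (l = -⅓*2821 = -2821/3 ≈ -940.33)
-35240/l + 27944/N = -35240/(-2821/3) + 27944/(-47392) = -35240*(-3/2821) + 27944*(-1/47392) = 105720/2821 - 3493/5924 = 616431527/16711604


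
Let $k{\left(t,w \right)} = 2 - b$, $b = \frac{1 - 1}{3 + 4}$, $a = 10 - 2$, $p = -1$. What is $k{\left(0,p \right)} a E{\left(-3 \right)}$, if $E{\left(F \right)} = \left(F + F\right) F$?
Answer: $288$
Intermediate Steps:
$E{\left(F \right)} = 2 F^{2}$ ($E{\left(F \right)} = 2 F F = 2 F^{2}$)
$a = 8$
$b = 0$ ($b = \frac{0}{7} = 0 \cdot \frac{1}{7} = 0$)
$k{\left(t,w \right)} = 2$ ($k{\left(t,w \right)} = 2 - 0 = 2 + 0 = 2$)
$k{\left(0,p \right)} a E{\left(-3 \right)} = 2 \cdot 8 \cdot 2 \left(-3\right)^{2} = 16 \cdot 2 \cdot 9 = 16 \cdot 18 = 288$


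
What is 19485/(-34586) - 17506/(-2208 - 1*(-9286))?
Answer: -371688673/122399854 ≈ -3.0367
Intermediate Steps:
19485/(-34586) - 17506/(-2208 - 1*(-9286)) = 19485*(-1/34586) - 17506/(-2208 + 9286) = -19485/34586 - 17506/7078 = -19485/34586 - 17506*1/7078 = -19485/34586 - 8753/3539 = -371688673/122399854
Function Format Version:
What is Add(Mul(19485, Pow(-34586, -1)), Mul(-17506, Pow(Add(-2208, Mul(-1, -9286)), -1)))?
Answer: Rational(-371688673, 122399854) ≈ -3.0367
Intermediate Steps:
Add(Mul(19485, Pow(-34586, -1)), Mul(-17506, Pow(Add(-2208, Mul(-1, -9286)), -1))) = Add(Mul(19485, Rational(-1, 34586)), Mul(-17506, Pow(Add(-2208, 9286), -1))) = Add(Rational(-19485, 34586), Mul(-17506, Pow(7078, -1))) = Add(Rational(-19485, 34586), Mul(-17506, Rational(1, 7078))) = Add(Rational(-19485, 34586), Rational(-8753, 3539)) = Rational(-371688673, 122399854)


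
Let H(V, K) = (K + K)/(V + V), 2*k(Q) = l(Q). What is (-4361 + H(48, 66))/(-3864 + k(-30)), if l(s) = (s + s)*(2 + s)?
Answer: 34877/24192 ≈ 1.4417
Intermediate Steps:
l(s) = 2*s*(2 + s) (l(s) = (2*s)*(2 + s) = 2*s*(2 + s))
k(Q) = Q*(2 + Q) (k(Q) = (2*Q*(2 + Q))/2 = Q*(2 + Q))
H(V, K) = K/V (H(V, K) = (2*K)/((2*V)) = (2*K)*(1/(2*V)) = K/V)
(-4361 + H(48, 66))/(-3864 + k(-30)) = (-4361 + 66/48)/(-3864 - 30*(2 - 30)) = (-4361 + 66*(1/48))/(-3864 - 30*(-28)) = (-4361 + 11/8)/(-3864 + 840) = -34877/8/(-3024) = -34877/8*(-1/3024) = 34877/24192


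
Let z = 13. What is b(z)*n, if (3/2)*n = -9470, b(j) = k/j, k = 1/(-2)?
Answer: 9470/39 ≈ 242.82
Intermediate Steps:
k = -½ ≈ -0.50000
b(j) = -1/(2*j)
n = -18940/3 (n = (⅔)*(-9470) = -18940/3 ≈ -6313.3)
b(z)*n = -½/13*(-18940/3) = -½*1/13*(-18940/3) = -1/26*(-18940/3) = 9470/39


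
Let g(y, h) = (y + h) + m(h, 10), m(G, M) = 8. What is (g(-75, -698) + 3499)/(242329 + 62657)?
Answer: 1367/152493 ≈ 0.0089643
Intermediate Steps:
g(y, h) = 8 + h + y (g(y, h) = (y + h) + 8 = (h + y) + 8 = 8 + h + y)
(g(-75, -698) + 3499)/(242329 + 62657) = ((8 - 698 - 75) + 3499)/(242329 + 62657) = (-765 + 3499)/304986 = 2734*(1/304986) = 1367/152493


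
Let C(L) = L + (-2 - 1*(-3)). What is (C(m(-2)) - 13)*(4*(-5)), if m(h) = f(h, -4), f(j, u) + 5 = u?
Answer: 420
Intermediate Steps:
f(j, u) = -5 + u
m(h) = -9 (m(h) = -5 - 4 = -9)
C(L) = 1 + L (C(L) = L + (-2 + 3) = L + 1 = 1 + L)
(C(m(-2)) - 13)*(4*(-5)) = ((1 - 9) - 13)*(4*(-5)) = (-8 - 13)*(-20) = -21*(-20) = 420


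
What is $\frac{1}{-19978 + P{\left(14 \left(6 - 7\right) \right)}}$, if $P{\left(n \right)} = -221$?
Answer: $- \frac{1}{20199} \approx -4.9507 \cdot 10^{-5}$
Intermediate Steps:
$\frac{1}{-19978 + P{\left(14 \left(6 - 7\right) \right)}} = \frac{1}{-19978 - 221} = \frac{1}{-20199} = - \frac{1}{20199}$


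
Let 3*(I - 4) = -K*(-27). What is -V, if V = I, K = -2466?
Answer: 22190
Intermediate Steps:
I = -22190 (I = 4 + (-1*(-2466)*(-27))/3 = 4 + (2466*(-27))/3 = 4 + (⅓)*(-66582) = 4 - 22194 = -22190)
V = -22190
-V = -1*(-22190) = 22190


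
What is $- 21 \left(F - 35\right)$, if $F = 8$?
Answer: $567$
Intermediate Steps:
$- 21 \left(F - 35\right) = - 21 \left(8 - 35\right) = \left(-21\right) \left(-27\right) = 567$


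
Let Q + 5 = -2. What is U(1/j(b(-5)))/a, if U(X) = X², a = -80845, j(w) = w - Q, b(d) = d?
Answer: -1/323380 ≈ -3.0923e-6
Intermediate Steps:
Q = -7 (Q = -5 - 2 = -7)
j(w) = 7 + w (j(w) = w - 1*(-7) = w + 7 = 7 + w)
U(1/j(b(-5)))/a = (1/(7 - 5))²/(-80845) = (1/2)²*(-1/80845) = (½)²*(-1/80845) = (¼)*(-1/80845) = -1/323380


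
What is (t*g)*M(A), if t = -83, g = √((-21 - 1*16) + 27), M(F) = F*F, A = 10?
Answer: -8300*I*√10 ≈ -26247.0*I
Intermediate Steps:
M(F) = F²
g = I*√10 (g = √((-21 - 16) + 27) = √(-37 + 27) = √(-10) = I*√10 ≈ 3.1623*I)
(t*g)*M(A) = -83*I*√10*10² = -83*I*√10*100 = -8300*I*√10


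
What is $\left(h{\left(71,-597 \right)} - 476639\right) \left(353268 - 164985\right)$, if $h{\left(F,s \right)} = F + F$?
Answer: $-89716284651$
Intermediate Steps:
$h{\left(F,s \right)} = 2 F$
$\left(h{\left(71,-597 \right)} - 476639\right) \left(353268 - 164985\right) = \left(2 \cdot 71 - 476639\right) \left(353268 - 164985\right) = \left(142 - 476639\right) \left(353268 - 164985\right) = \left(-476497\right) 188283 = -89716284651$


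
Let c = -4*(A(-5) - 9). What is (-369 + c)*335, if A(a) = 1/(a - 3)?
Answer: -222775/2 ≈ -1.1139e+5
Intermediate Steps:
A(a) = 1/(-3 + a)
c = 73/2 (c = -4*(1/(-3 - 5) - 9) = -4*(1/(-8) - 9) = -4*(-1/8 - 9) = -4*(-73/8) = 73/2 ≈ 36.500)
(-369 + c)*335 = (-369 + 73/2)*335 = -665/2*335 = -222775/2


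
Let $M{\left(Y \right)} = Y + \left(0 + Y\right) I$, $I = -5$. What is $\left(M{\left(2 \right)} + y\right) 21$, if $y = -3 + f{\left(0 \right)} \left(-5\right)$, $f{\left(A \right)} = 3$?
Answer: $-546$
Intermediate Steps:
$y = -18$ ($y = -3 + 3 \left(-5\right) = -3 - 15 = -18$)
$M{\left(Y \right)} = - 4 Y$ ($M{\left(Y \right)} = Y + \left(0 + Y\right) \left(-5\right) = Y + Y \left(-5\right) = Y - 5 Y = - 4 Y$)
$\left(M{\left(2 \right)} + y\right) 21 = \left(\left(-4\right) 2 - 18\right) 21 = \left(-8 - 18\right) 21 = \left(-26\right) 21 = -546$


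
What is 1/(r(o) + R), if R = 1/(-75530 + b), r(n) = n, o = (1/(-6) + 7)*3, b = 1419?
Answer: 148222/3038549 ≈ 0.048781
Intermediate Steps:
o = 41/2 (o = (-1/6 + 7)*3 = (41/6)*3 = 41/2 ≈ 20.500)
R = -1/74111 (R = 1/(-75530 + 1419) = 1/(-74111) = -1/74111 ≈ -1.3493e-5)
1/(r(o) + R) = 1/(41/2 - 1/74111) = 1/(3038549/148222) = 148222/3038549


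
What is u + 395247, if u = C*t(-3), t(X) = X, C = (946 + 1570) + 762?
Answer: 385413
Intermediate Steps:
C = 3278 (C = 2516 + 762 = 3278)
u = -9834 (u = 3278*(-3) = -9834)
u + 395247 = -9834 + 395247 = 385413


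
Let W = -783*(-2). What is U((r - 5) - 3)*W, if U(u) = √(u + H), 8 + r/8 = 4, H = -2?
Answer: 1566*I*√42 ≈ 10149.0*I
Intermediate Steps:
r = -32 (r = -64 + 8*4 = -64 + 32 = -32)
U(u) = √(-2 + u) (U(u) = √(u - 2) = √(-2 + u))
W = 1566
U((r - 5) - 3)*W = √(-2 + ((-32 - 5) - 3))*1566 = √(-2 + (-37 - 3))*1566 = √(-2 - 40)*1566 = √(-42)*1566 = (I*√42)*1566 = 1566*I*√42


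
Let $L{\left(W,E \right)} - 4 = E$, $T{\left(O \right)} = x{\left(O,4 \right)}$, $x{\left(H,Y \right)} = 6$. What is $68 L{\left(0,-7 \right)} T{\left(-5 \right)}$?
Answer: $-1224$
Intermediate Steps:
$T{\left(O \right)} = 6$
$L{\left(W,E \right)} = 4 + E$
$68 L{\left(0,-7 \right)} T{\left(-5 \right)} = 68 \left(4 - 7\right) 6 = 68 \left(-3\right) 6 = \left(-204\right) 6 = -1224$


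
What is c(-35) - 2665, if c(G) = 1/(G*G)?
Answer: -3264624/1225 ≈ -2665.0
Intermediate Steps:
c(G) = G⁻² (c(G) = 1/(G²) = G⁻²)
c(-35) - 2665 = (-35)⁻² - 2665 = 1/1225 - 2665 = -3264624/1225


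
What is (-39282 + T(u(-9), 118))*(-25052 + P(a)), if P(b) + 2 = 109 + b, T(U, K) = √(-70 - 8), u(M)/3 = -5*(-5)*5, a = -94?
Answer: 983581998 - 25039*I*√78 ≈ 9.8358e+8 - 2.2114e+5*I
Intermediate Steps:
u(M) = 375 (u(M) = 3*(-5*(-5)*5) = 3*(25*5) = 3*125 = 375)
T(U, K) = I*√78 (T(U, K) = √(-78) = I*√78)
P(b) = 107 + b (P(b) = -2 + (109 + b) = 107 + b)
(-39282 + T(u(-9), 118))*(-25052 + P(a)) = (-39282 + I*√78)*(-25052 + (107 - 94)) = (-39282 + I*√78)*(-25052 + 13) = (-39282 + I*√78)*(-25039) = 983581998 - 25039*I*√78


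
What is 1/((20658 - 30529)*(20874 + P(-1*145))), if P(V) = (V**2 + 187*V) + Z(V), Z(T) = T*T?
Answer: -1/353470639 ≈ -2.8291e-9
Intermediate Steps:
Z(T) = T**2
P(V) = 2*V**2 + 187*V (P(V) = (V**2 + 187*V) + V**2 = 2*V**2 + 187*V)
1/((20658 - 30529)*(20874 + P(-1*145))) = 1/((20658 - 30529)*(20874 + (-1*145)*(187 + 2*(-1*145)))) = 1/(-9871*(20874 - 145*(187 + 2*(-145)))) = 1/(-9871*(20874 - 145*(187 - 290))) = 1/(-9871*(20874 - 145*(-103))) = 1/(-9871*(20874 + 14935)) = 1/(-9871*35809) = 1/(-353470639) = -1/353470639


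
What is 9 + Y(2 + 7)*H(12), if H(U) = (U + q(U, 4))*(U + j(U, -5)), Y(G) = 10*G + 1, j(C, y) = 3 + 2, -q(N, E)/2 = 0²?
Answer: 18573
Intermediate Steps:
q(N, E) = 0 (q(N, E) = -2*0² = -2*0 = 0)
j(C, y) = 5
Y(G) = 1 + 10*G
H(U) = U*(5 + U) (H(U) = (U + 0)*(U + 5) = U*(5 + U))
9 + Y(2 + 7)*H(12) = 9 + (1 + 10*(2 + 7))*(12*(5 + 12)) = 9 + (1 + 10*9)*(12*17) = 9 + (1 + 90)*204 = 9 + 91*204 = 9 + 18564 = 18573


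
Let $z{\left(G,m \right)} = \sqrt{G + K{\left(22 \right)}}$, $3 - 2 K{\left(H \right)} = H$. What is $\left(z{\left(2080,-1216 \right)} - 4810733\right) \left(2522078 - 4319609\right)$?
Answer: $8647441700223 - \frac{1797531 \sqrt{8282}}{2} \approx 8.6474 \cdot 10^{12}$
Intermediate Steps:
$K{\left(H \right)} = \frac{3}{2} - \frac{H}{2}$
$z{\left(G,m \right)} = \sqrt{- \frac{19}{2} + G}$ ($z{\left(G,m \right)} = \sqrt{G + \left(\frac{3}{2} - 11\right)} = \sqrt{G - \frac{19}{2}} = \sqrt{- \frac{19}{2} + G}$)
$\left(z{\left(2080,-1216 \right)} - 4810733\right) \left(2522078 - 4319609\right) = \left(\frac{\sqrt{-38 + 4 \cdot 2080}}{2} - 4810733\right) \left(2522078 - 4319609\right) = \left(\frac{\sqrt{-38 + 8320}}{2} - 4810733\right) \left(-1797531\right) = \left(\frac{\sqrt{8282}}{2} - 4810733\right) \left(-1797531\right) = \left(-4810733 + \frac{\sqrt{8282}}{2}\right) \left(-1797531\right) = 8647441700223 - \frac{1797531 \sqrt{8282}}{2}$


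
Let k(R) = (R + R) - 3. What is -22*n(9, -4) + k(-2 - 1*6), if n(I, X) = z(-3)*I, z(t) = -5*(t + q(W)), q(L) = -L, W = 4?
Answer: -6949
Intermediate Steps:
z(t) = 20 - 5*t (z(t) = -5*(t - 1*4) = -5*(t - 4) = -5*(-4 + t) = 20 - 5*t)
k(R) = -3 + 2*R (k(R) = 2*R - 3 = -3 + 2*R)
n(I, X) = 35*I (n(I, X) = (20 - 5*(-3))*I = (20 + 15)*I = 35*I)
-22*n(9, -4) + k(-2 - 1*6) = -770*9 + (-3 + 2*(-2 - 1*6)) = -22*315 + (-3 + 2*(-2 - 6)) = -6930 + (-3 + 2*(-8)) = -6930 + (-3 - 16) = -6930 - 19 = -6949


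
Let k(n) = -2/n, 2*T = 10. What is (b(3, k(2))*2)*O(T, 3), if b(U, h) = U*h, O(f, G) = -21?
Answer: 126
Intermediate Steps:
T = 5 (T = (½)*10 = 5)
(b(3, k(2))*2)*O(T, 3) = ((3*(-2/2))*2)*(-21) = ((3*(-2*½))*2)*(-21) = ((3*(-1))*2)*(-21) = -3*2*(-21) = -6*(-21) = 126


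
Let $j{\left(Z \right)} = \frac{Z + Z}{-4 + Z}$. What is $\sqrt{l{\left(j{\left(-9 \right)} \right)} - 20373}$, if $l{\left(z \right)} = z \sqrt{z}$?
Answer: $\frac{\sqrt{-3443037 + 54 \sqrt{26}}}{13} \approx 142.73 i$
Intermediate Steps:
$j{\left(Z \right)} = \frac{2 Z}{-4 + Z}$
$l{\left(z \right)} = z^{\frac{3}{2}}$
$\sqrt{l{\left(j{\left(-9 \right)} \right)} - 20373} = \sqrt{\left(2 \left(-9\right) \frac{1}{-4 - 9}\right)^{\frac{3}{2}} - 20373} = \sqrt{\left(2 \left(-9\right) \frac{1}{-13}\right)^{\frac{3}{2}} - 20373} = \sqrt{\left(2 \left(-9\right) \left(- \frac{1}{13}\right)\right)^{\frac{3}{2}} - 20373} = \sqrt{\left(\frac{18}{13}\right)^{\frac{3}{2}} - 20373} = \sqrt{\frac{54 \sqrt{26}}{169} - 20373} = \sqrt{-20373 + \frac{54 \sqrt{26}}{169}}$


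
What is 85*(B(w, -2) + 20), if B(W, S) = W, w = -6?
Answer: 1190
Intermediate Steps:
85*(B(w, -2) + 20) = 85*(-6 + 20) = 85*14 = 1190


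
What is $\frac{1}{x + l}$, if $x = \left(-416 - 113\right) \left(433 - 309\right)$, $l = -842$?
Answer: $- \frac{1}{66438} \approx -1.5052 \cdot 10^{-5}$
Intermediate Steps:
$x = -65596$ ($x = \left(-529\right) 124 = -65596$)
$\frac{1}{x + l} = \frac{1}{-65596 - 842} = \frac{1}{-66438} = - \frac{1}{66438}$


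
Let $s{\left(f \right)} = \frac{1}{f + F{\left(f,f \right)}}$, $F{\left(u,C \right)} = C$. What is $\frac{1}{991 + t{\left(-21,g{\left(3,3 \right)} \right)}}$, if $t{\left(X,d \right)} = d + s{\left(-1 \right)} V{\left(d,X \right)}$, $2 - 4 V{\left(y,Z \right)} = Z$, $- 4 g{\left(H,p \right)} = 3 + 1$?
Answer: $\frac{8}{7897} \approx 0.001013$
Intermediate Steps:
$g{\left(H,p \right)} = -1$ ($g{\left(H,p \right)} = - \frac{3 + 1}{4} = \left(- \frac{1}{4}\right) 4 = -1$)
$V{\left(y,Z \right)} = \frac{1}{2} - \frac{Z}{4}$
$s{\left(f \right)} = \frac{1}{2 f}$ ($s{\left(f \right)} = \frac{1}{f + f} = \frac{1}{2 f}$)
$t{\left(X,d \right)} = - \frac{1}{4} + d + \frac{X}{8}$ ($t{\left(X,d \right)} = d + \frac{1}{2 \left(-1\right)} \left(\frac{1}{2} - \frac{X}{4}\right) = d + \frac{1}{2} \left(-1\right) \left(\frac{1}{2} - \frac{X}{4}\right) = d - \frac{\frac{1}{2} - \frac{X}{4}}{2} = d + \left(- \frac{1}{4} + \frac{X}{8}\right) = - \frac{1}{4} + d + \frac{X}{8}$)
$\frac{1}{991 + t{\left(-21,g{\left(3,3 \right)} \right)}} = \frac{1}{991 - \frac{31}{8}} = \frac{1}{\frac{7897}{8}} = \frac{8}{7897}$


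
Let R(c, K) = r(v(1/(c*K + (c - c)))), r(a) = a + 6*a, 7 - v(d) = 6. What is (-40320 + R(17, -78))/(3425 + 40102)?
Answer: -40313/43527 ≈ -0.92616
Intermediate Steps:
v(d) = 1 (v(d) = 7 - 1*6 = 7 - 6 = 1)
r(a) = 7*a
R(c, K) = 7 (R(c, K) = 7*1 = 7)
(-40320 + R(17, -78))/(3425 + 40102) = (-40320 + 7)/(3425 + 40102) = -40313/43527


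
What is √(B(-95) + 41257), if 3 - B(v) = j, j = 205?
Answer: √41055 ≈ 202.62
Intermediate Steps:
B(v) = -202 (B(v) = 3 - 1*205 = 3 - 205 = -202)
√(B(-95) + 41257) = √(-202 + 41257) = √41055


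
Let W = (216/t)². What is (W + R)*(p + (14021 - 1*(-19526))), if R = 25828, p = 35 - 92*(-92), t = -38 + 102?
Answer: 34766176583/32 ≈ 1.0864e+9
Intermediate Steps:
t = 64
p = 8499 (p = 35 + 8464 = 8499)
W = 729/64 (W = (216/64)² = (216*(1/64))² = (27/8)² = 729/64 ≈ 11.391)
(W + R)*(p + (14021 - 1*(-19526))) = (729/64 + 25828)*(8499 + (14021 - 1*(-19526))) = 1653721*(8499 + (14021 + 19526))/64 = 1653721*(8499 + 33547)/64 = (1653721/64)*42046 = 34766176583/32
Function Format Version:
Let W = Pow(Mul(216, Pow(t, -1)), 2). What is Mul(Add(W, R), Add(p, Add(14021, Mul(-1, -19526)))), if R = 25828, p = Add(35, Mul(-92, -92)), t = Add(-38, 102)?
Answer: Rational(34766176583, 32) ≈ 1.0864e+9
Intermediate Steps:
t = 64
p = 8499 (p = Add(35, 8464) = 8499)
W = Rational(729, 64) (W = Pow(Mul(216, Pow(64, -1)), 2) = Pow(Mul(216, Rational(1, 64)), 2) = Pow(Rational(27, 8), 2) = Rational(729, 64) ≈ 11.391)
Mul(Add(W, R), Add(p, Add(14021, Mul(-1, -19526)))) = Mul(Add(Rational(729, 64), 25828), Add(8499, Add(14021, Mul(-1, -19526)))) = Mul(Rational(1653721, 64), Add(8499, Add(14021, 19526))) = Mul(Rational(1653721, 64), Add(8499, 33547)) = Mul(Rational(1653721, 64), 42046) = Rational(34766176583, 32)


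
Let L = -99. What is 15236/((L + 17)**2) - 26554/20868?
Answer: 17424469/17539554 ≈ 0.99344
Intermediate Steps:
15236/((L + 17)**2) - 26554/20868 = 15236/((-99 + 17)**2) - 26554/20868 = 15236/((-82)**2) - 26554*1/20868 = 15236/6724 - 13277/10434 = 15236*(1/6724) - 13277/10434 = 3809/1681 - 13277/10434 = 17424469/17539554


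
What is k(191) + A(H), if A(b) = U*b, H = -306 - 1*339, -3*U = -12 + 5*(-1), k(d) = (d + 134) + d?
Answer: -3139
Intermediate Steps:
k(d) = 134 + 2*d (k(d) = (134 + d) + d = 134 + 2*d)
U = 17/3 (U = -(-12 + 5*(-1))/3 = -(-12 - 5)/3 = -⅓*(-17) = 17/3 ≈ 5.6667)
H = -645 (H = -306 - 339 = -645)
A(b) = 17*b/3
k(191) + A(H) = (134 + 2*191) + (17/3)*(-645) = (134 + 382) - 3655 = 516 - 3655 = -3139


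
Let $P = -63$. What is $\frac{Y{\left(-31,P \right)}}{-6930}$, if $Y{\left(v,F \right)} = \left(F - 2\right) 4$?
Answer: $\frac{26}{693} \approx 0.037518$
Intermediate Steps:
$Y{\left(v,F \right)} = -8 + 4 F$ ($Y{\left(v,F \right)} = \left(-2 + F\right) 4 = -8 + 4 F$)
$\frac{Y{\left(-31,P \right)}}{-6930} = \frac{-8 + 4 \left(-63\right)}{-6930} = \left(-8 - 252\right) \left(- \frac{1}{6930}\right) = \left(-260\right) \left(- \frac{1}{6930}\right) = \frac{26}{693}$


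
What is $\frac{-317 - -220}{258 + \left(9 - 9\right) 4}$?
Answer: $- \frac{97}{258} \approx -0.37597$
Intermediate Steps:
$\frac{-317 - -220}{258 + \left(9 - 9\right) 4} = \frac{-317 + 220}{258 + 0 \cdot 4} = - \frac{97}{258 + 0} = - \frac{97}{258}$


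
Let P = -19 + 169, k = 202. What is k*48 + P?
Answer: 9846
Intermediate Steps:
P = 150
k*48 + P = 202*48 + 150 = 9696 + 150 = 9846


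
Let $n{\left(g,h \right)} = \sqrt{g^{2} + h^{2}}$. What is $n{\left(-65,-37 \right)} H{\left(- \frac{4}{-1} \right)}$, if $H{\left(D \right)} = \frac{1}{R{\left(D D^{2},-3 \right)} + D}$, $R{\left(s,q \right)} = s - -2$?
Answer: $\frac{\sqrt{5594}}{70} \approx 1.0685$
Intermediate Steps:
$R{\left(s,q \right)} = 2 + s$ ($R{\left(s,q \right)} = s + 2 = 2 + s$)
$H{\left(D \right)} = \frac{1}{2 + D + D^{3}}$ ($H{\left(D \right)} = \frac{1}{\left(2 + D D^{2}\right) + D} = \frac{1}{\left(2 + D^{3}\right) + D} = \frac{1}{2 + D + D^{3}}$)
$n{\left(-65,-37 \right)} H{\left(- \frac{4}{-1} \right)} = \frac{\sqrt{\left(-65\right)^{2} + \left(-37\right)^{2}}}{2 - \frac{4}{-1} + \left(- \frac{4}{-1}\right)^{3}} = \frac{\sqrt{4225 + 1369}}{2 - -4 + \left(\left(-4\right) \left(-1\right)\right)^{3}} = \frac{\sqrt{5594}}{2 + 4 + 4^{3}} = \frac{\sqrt{5594}}{2 + 4 + 64} = \frac{\sqrt{5594}}{70}$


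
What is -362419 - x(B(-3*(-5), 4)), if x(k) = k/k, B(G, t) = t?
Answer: -362420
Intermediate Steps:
x(k) = 1
-362419 - x(B(-3*(-5), 4)) = -362419 - 1*1 = -362419 - 1 = -362420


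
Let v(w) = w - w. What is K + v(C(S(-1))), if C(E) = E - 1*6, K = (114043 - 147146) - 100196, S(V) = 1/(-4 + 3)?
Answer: -133299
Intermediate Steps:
S(V) = -1 (S(V) = 1/(-1) = -1)
K = -133299 (K = -33103 - 100196 = -133299)
C(E) = -6 + E (C(E) = E - 6 = -6 + E)
v(w) = 0
K + v(C(S(-1))) = -133299 + 0 = -133299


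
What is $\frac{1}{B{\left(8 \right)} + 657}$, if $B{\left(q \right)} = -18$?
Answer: $\frac{1}{639} \approx 0.0015649$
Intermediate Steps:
$\frac{1}{B{\left(8 \right)} + 657} = \frac{1}{-18 + 657} = \frac{1}{639}$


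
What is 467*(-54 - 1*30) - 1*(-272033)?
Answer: 232805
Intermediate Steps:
467*(-54 - 1*30) - 1*(-272033) = 467*(-54 - 30) + 272033 = 467*(-84) + 272033 = -39228 + 272033 = 232805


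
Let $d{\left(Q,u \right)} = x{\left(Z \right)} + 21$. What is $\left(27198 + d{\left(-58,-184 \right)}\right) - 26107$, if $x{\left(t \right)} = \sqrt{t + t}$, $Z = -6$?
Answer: $1112 + 2 i \sqrt{3} \approx 1112.0 + 3.4641 i$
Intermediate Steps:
$x{\left(t \right)} = \sqrt{2} \sqrt{t}$ ($x{\left(t \right)} = \sqrt{2 t} = \sqrt{2} \sqrt{t}$)
$d{\left(Q,u \right)} = 21 + 2 i \sqrt{3}$ ($d{\left(Q,u \right)} = \sqrt{2} \sqrt{-6} + 21 = \sqrt{2} i \sqrt{6} + 21 = 2 i \sqrt{3} + 21 = 21 + 2 i \sqrt{3}$)
$\left(27198 + d{\left(-58,-184 \right)}\right) - 26107 = \left(27198 + \left(21 + 2 i \sqrt{3}\right)\right) - 26107 = \left(27219 + 2 i \sqrt{3}\right) - 26107 = 1112 + 2 i \sqrt{3}$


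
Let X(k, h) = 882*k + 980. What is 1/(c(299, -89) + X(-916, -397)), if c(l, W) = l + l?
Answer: -1/806334 ≈ -1.2402e-6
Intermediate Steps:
c(l, W) = 2*l
X(k, h) = 980 + 882*k
1/(c(299, -89) + X(-916, -397)) = 1/(2*299 + (980 + 882*(-916))) = 1/(598 + (980 - 807912)) = 1/(598 - 806932) = 1/(-806334) = -1/806334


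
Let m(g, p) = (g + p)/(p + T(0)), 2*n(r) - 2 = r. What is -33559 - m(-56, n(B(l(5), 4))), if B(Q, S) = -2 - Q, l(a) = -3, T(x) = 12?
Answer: -905984/27 ≈ -33555.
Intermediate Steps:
n(r) = 1 + r/2
m(g, p) = (g + p)/(12 + p) (m(g, p) = (g + p)/(p + 12) = (g + p)/(12 + p))
-33559 - m(-56, n(B(l(5), 4))) = -33559 - (-56 + (1 + (-2 - 1*(-3))/2))/(12 + (1 + (-2 - 1*(-3))/2)) = -33559 - (-56 + (1 + (-2 + 3)/2))/(12 + (1 + (-2 + 3)/2)) = -33559 - (-56 + (1 + (½)*1))/(12 + (1 + (½)*1)) = -33559 - (-56 + (1 + ½))/(12 + (1 + ½)) = -33559 - (-56 + 3/2)/(12 + 3/2) = -33559 - (-109)/(27/2*2) = -33559 - 2*(-109)/(27*2) = -33559 - 1*(-109/27) = -33559 + 109/27 = -905984/27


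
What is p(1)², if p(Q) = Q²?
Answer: 1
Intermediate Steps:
p(1)² = (1²)² = 1² = 1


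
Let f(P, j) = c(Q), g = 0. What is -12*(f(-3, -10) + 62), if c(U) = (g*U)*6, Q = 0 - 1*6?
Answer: -744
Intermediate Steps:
Q = -6 (Q = 0 - 6 = -6)
c(U) = 0 (c(U) = (0*U)*6 = 0*6 = 0)
f(P, j) = 0
-12*(f(-3, -10) + 62) = -12*(0 + 62) = -12*62 = -744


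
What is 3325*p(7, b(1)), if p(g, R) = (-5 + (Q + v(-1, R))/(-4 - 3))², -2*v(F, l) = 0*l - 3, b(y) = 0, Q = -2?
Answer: 2261475/28 ≈ 80767.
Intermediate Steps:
v(F, l) = 3/2 (v(F, l) = -(0*l - 3)/2 = -(0 - 3)/2 = -½*(-3) = 3/2)
p(g, R) = 4761/196 (p(g, R) = (-5 + (-2 + 3/2)/(-4 - 3))² = (-5 - ½/(-7))² = (-5 - ½*(-⅐))² = (-5 + 1/14)² = (-69/14)² = 4761/196)
3325*p(7, b(1)) = 3325*(4761/196) = 2261475/28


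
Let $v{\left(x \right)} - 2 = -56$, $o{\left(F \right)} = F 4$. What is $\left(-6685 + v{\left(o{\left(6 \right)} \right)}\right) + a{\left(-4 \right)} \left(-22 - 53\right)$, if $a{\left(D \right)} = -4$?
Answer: $-6439$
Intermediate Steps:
$o{\left(F \right)} = 4 F$
$v{\left(x \right)} = -54$ ($v{\left(x \right)} = 2 - 56 = -54$)
$\left(-6685 + v{\left(o{\left(6 \right)} \right)}\right) + a{\left(-4 \right)} \left(-22 - 53\right) = \left(-6685 - 54\right) - 4 \left(-22 - 53\right) = -6739 - -300 = -6739 + 300 = -6439$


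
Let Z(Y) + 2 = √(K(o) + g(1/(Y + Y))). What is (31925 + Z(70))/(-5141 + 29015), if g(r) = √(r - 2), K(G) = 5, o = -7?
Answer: 10641/7958 + √(24500 + 210*I*√1085)/1671180 ≈ 1.3372 + 1.3095e-5*I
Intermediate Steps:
g(r) = √(-2 + r)
Z(Y) = -2 + √(5 + √(-2 + 1/(2*Y))) (Z(Y) = -2 + √(5 + √(-2 + 1/(Y + Y))) = -2 + √(5 + √(-2 + 1/(2*Y))))
(31925 + Z(70))/(-5141 + 29015) = (31925 + (-2 + √(20 + 2*√2*√(-4 + 1/70))/2))/(-5141 + 29015) = (31925 + (-2 + √(20 + 2*√2*√(-4 + 1/70))/2))/23874 = (31925 + (-2 + √(20 + 2*√2*√(-279/70))/2))*(1/23874) = (31925 + (-2 + √(20 + 2*√2*(3*I*√2170/70))/2))*(1/23874) = (31925 + (-2 + √(20 + 6*I*√1085/35)/2))*(1/23874) = (31923 + √(20 + 6*I*√1085/35)/2)*(1/23874) = 10641/7958 + √(20 + 6*I*√1085/35)/47748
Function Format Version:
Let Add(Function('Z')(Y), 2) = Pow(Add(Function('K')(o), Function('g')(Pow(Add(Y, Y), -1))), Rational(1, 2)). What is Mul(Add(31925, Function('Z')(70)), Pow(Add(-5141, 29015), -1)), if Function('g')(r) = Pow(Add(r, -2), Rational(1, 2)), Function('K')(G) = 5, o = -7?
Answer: Add(Rational(10641, 7958), Mul(Rational(1, 1671180), Pow(Add(24500, Mul(210, I, Pow(1085, Rational(1, 2)))), Rational(1, 2)))) ≈ Add(1.3372, Mul(1.3095e-5, I))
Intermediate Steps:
Function('g')(r) = Pow(Add(-2, r), Rational(1, 2))
Function('Z')(Y) = Add(-2, Pow(Add(5, Pow(Add(-2, Mul(Rational(1, 2), Pow(Y, -1))), Rational(1, 2))), Rational(1, 2))) (Function('Z')(Y) = Add(-2, Pow(Add(5, Pow(Add(-2, Pow(Add(Y, Y), -1)), Rational(1, 2))), Rational(1, 2))) = Add(-2, Pow(Add(5, Pow(Add(-2, Pow(Mul(2, Y), -1)), Rational(1, 2))), Rational(1, 2))) = Add(-2, Pow(Add(5, Pow(Add(-2, Mul(Rational(1, 2), Pow(Y, -1))), Rational(1, 2))), Rational(1, 2))))
Mul(Add(31925, Function('Z')(70)), Pow(Add(-5141, 29015), -1)) = Mul(Add(31925, Add(-2, Mul(Rational(1, 2), Pow(Add(20, Mul(2, Pow(2, Rational(1, 2)), Pow(Add(-4, Pow(70, -1)), Rational(1, 2)))), Rational(1, 2))))), Pow(Add(-5141, 29015), -1)) = Mul(Add(31925, Add(-2, Mul(Rational(1, 2), Pow(Add(20, Mul(2, Pow(2, Rational(1, 2)), Pow(Add(-4, Rational(1, 70)), Rational(1, 2)))), Rational(1, 2))))), Pow(23874, -1)) = Mul(Add(31925, Add(-2, Mul(Rational(1, 2), Pow(Add(20, Mul(2, Pow(2, Rational(1, 2)), Pow(Rational(-279, 70), Rational(1, 2)))), Rational(1, 2))))), Rational(1, 23874)) = Mul(Add(31925, Add(-2, Mul(Rational(1, 2), Pow(Add(20, Mul(2, Pow(2, Rational(1, 2)), Mul(Rational(3, 70), I, Pow(2170, Rational(1, 2))))), Rational(1, 2))))), Rational(1, 23874)) = Mul(Add(31925, Add(-2, Mul(Rational(1, 2), Pow(Add(20, Mul(Rational(6, 35), I, Pow(1085, Rational(1, 2)))), Rational(1, 2))))), Rational(1, 23874)) = Mul(Add(31923, Mul(Rational(1, 2), Pow(Add(20, Mul(Rational(6, 35), I, Pow(1085, Rational(1, 2)))), Rational(1, 2)))), Rational(1, 23874)) = Add(Rational(10641, 7958), Mul(Rational(1, 47748), Pow(Add(20, Mul(Rational(6, 35), I, Pow(1085, Rational(1, 2)))), Rational(1, 2))))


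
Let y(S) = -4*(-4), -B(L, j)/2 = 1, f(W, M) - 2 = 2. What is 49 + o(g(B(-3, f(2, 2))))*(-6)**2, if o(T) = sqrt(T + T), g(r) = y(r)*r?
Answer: 49 + 288*I ≈ 49.0 + 288.0*I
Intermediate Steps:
f(W, M) = 4 (f(W, M) = 2 + 2 = 4)
B(L, j) = -2 (B(L, j) = -2*1 = -2)
y(S) = 16
g(r) = 16*r
o(T) = sqrt(2)*sqrt(T) (o(T) = sqrt(2*T) = sqrt(2)*sqrt(T))
49 + o(g(B(-3, f(2, 2))))*(-6)**2 = 49 + (sqrt(2)*sqrt(16*(-2)))*(-6)**2 = 49 + (sqrt(2)*sqrt(-32))*36 = 49 + (sqrt(2)*(4*I*sqrt(2)))*36 = 49 + (8*I)*36 = 49 + 288*I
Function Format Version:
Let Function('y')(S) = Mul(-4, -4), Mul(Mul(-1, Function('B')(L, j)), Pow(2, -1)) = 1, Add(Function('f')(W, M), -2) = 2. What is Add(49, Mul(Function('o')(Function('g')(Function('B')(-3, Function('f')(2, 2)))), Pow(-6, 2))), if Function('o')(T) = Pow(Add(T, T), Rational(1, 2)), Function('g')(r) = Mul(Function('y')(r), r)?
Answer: Add(49, Mul(288, I)) ≈ Add(49.000, Mul(288.00, I))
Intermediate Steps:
Function('f')(W, M) = 4 (Function('f')(W, M) = Add(2, 2) = 4)
Function('B')(L, j) = -2 (Function('B')(L, j) = Mul(-2, 1) = -2)
Function('y')(S) = 16
Function('g')(r) = Mul(16, r)
Function('o')(T) = Mul(Pow(2, Rational(1, 2)), Pow(T, Rational(1, 2))) (Function('o')(T) = Pow(Mul(2, T), Rational(1, 2)) = Mul(Pow(2, Rational(1, 2)), Pow(T, Rational(1, 2))))
Add(49, Mul(Function('o')(Function('g')(Function('B')(-3, Function('f')(2, 2)))), Pow(-6, 2))) = Add(49, Mul(Mul(Pow(2, Rational(1, 2)), Pow(Mul(16, -2), Rational(1, 2))), Pow(-6, 2))) = Add(49, Mul(Mul(Pow(2, Rational(1, 2)), Pow(-32, Rational(1, 2))), 36)) = Add(49, Mul(Mul(Pow(2, Rational(1, 2)), Mul(4, I, Pow(2, Rational(1, 2)))), 36)) = Add(49, Mul(Mul(8, I), 36)) = Add(49, Mul(288, I))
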